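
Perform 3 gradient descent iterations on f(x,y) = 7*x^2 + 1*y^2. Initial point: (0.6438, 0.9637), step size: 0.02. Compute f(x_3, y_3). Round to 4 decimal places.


Gradient descent on f(x,y) = 7*x^2 + 1*y^2.
Starting point: (0.6438, 0.9637), alpha = 0.02
Step 1: grad_x = 2*7*0.6438 = 9.0132, grad_y = 2*1*0.9637 = 1.9274
  x_1 = 0.6438 - 0.02*9.0132 = 0.4635
  y_1 = 0.9637 - 0.02*1.9274 = 0.9252
Step 2: grad_x = 2*7*0.4635 = 6.4895, grad_y = 2*1*0.9252 = 1.8503
  x_2 = 0.4635 - 0.02*6.4895 = 0.3337
  y_2 = 0.9252 - 0.02*1.8503 = 0.8881
Step 3: grad_x = 2*7*0.3337 = 4.6724, grad_y = 2*1*0.8881 = 1.7763
  x_3 = 0.3337 - 0.02*4.6724 = 0.2403
  y_3 = 0.8881 - 0.02*1.7763 = 0.8526
f(0.2403, 0.8526) = 7*0.2403^2 + 1*0.8526^2 = 1.1312


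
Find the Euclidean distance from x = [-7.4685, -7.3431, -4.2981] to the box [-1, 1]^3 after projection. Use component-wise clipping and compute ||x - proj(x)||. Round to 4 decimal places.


Project each component onto [-1, 1].
clip(-7.4685) = -1.0, clip(-7.3431) = -1.0, clip(-4.2981) = -1.0
Projection = [-1.0, -1.0, -1.0]
Squared diffs: [41.8415, 40.2349, 10.8775]
Distance = sqrt(92.9539) = 9.6413


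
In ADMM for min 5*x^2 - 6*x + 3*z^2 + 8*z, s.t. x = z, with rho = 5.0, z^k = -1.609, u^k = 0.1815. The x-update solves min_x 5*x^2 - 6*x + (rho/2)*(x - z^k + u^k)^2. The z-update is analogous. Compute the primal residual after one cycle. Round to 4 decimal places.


ADMM iteration with rho = 5.0, z^k = -1.609, u^k = 0.1815
Step 1: x-update.
Minimize 5*x^2 - 6*x + (5.0/2)*(x + 1.609 + 0.1815)^2
FOC: (2*5 + 5.0)*x = 6 + 5.0*(-1.609 - 0.1815)
x^{k+1} = -0.1968
Step 2: z-update.
Minimize 3*z^2 + 8*z + (5.0/2)*(-0.1968 - z + 0.1815)^2
FOC: (2*3 + 5.0)*z = -8 + 5.0*(-0.1968 + 0.1815)
z^{k+1} = -0.7342
Step 3: u-update.
u^{k+1} = 0.1815 - 0.1968 + 0.7342 = 0.7189
Step 4: Primal residual = |-0.1968 + 0.7342| = 0.5374


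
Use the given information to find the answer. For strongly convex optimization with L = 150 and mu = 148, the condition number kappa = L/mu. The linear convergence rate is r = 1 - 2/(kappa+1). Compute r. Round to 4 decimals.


Step 1: Compute the condition number.
kappa = L/mu = 150/148 = 1.0135
Step 2: Compute the convergence rate.
r = 1 - 2/(kappa + 1) = 1 - 2*mu/(L + mu) = (L - mu)/(L + mu) = 2/298 = 0.0067


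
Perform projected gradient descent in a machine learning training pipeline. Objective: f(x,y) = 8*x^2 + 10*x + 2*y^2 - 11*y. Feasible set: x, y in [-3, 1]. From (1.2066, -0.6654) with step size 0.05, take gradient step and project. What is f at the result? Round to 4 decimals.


Step 1: Compute gradient at (1.2066, -0.6654).
grad_x = 2*8*1.2066 + 10 = 29.3056
grad_y = 2*2*-0.6654 - 11 = -13.6616
Step 2: Gradient step.
x_raw = 1.2066 - 0.05*29.3056 = -0.2587
y_raw = -0.6654 - 0.05*-13.6616 = 0.0177
Step 3: Project onto [-3, 1].
x_proj = clip(-0.2587) = -0.2587
y_proj = clip(0.0177) = 0.0177
Step 4: Evaluate f.
f(-0.2587, 0.0177) = -2.2453


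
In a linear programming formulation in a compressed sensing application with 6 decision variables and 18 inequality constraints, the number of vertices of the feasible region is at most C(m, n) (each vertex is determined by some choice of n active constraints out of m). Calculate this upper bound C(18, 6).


Each vertex corresponds to some choice of n active constraints out of m, so the number of vertices is at most C(m, n) = m! / (n!(m-n)!).
m = 18, n = 6
Numerator: 18 * 17 * 16 * 15 * 14 * 13
Denominator: 6! = 720
C(18, 6) = 18564


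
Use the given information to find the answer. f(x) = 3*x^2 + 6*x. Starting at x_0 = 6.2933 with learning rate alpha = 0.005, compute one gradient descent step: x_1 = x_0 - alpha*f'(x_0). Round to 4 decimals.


We compute the gradient at x_0 and apply the update.
f'(x) = 6*x + 6
f'(6.2933) = 6*6.2933 + 6 = 43.7598
x_1 = 6.2933 - 0.005*43.7598 = 6.0745


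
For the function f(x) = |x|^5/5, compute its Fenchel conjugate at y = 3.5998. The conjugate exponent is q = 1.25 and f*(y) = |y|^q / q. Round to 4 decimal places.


The conjugate exponent q satisfies 1/p + 1/q = 1.
p = 5, so q = 5/(5 - 1) = 1.25
|y|^q = 3.5998^1.25 = 4.9585
f*(3.5998) = 4.9585 / 1.25 = 3.9668


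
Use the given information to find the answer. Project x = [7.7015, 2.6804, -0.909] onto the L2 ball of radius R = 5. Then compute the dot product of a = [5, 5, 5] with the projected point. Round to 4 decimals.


Step 1: Compute ||x|| (intermediates to 6 decimals).
||x|| = sqrt(7.7015^2 + 2.6804^2 + (-0.909)^2) = 8.205116
Step 2: Project.
Since ||x|| > R, scale = R/||x|| = 5/8.205116 = 0.609376, proj(x) = scale * x
proj(x) = [4.693109, 1.633371, -0.553923]
Step 3: Dot product.
a^T * proj(x) = 5*4.693109 + 5*1.633371 + 5*(-0.553923) = 28.8628


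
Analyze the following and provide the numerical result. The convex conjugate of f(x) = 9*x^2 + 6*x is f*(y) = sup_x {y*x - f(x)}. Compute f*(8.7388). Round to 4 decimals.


f*(y) = sup_x {y*x - a*x^2 - b*x} = sup_x {(y-b)*x - a*x^2}
FOC: (y - b) - 2a*x = 0 => x* = (y - b)/(2a)
x* = (8.7388 - 6)/(2*9) = 0.1522
f*(8.7388) = (y-b)^2/(4a) = (8.7388 - 6)^2/(4*9)
= 7.501/36 = 0.2084


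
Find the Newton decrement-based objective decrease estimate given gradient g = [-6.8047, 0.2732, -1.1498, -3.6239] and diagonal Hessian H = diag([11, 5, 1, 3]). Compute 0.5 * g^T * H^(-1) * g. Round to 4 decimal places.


Step 1: H is diagonal, so H^(-1) * g = [-0.6186, 0.0546, -1.1498, -1.208].
Step 2: g^T H^(-1) g = sum_i g_i^2 / H_ii
  = (-6.8047)^2/11 + (0.2732)^2/5 + (-1.1498)^2/1 + (-3.6239)^2/3
  = 4.2094 + 0.0149 + 1.322 + 4.3776 = 9.924
Step 3: Objective decrease = 0.5 * g^T H^(-1) g = 4.962


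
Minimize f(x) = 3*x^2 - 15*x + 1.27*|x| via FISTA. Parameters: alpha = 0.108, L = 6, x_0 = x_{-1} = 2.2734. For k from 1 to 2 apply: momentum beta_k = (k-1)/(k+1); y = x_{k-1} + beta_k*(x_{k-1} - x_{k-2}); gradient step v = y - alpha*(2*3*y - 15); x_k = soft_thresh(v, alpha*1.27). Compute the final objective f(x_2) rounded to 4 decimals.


FISTA on f(x) = 3*x^2 - 15*x + 1.27*|x|
L = 6, alpha = 0.108
Iteration 1: beta = 0.0, y = 2.2734 + 0.0*(2.2734 - 2.2734) = 2.2734
  grad(y) = -1.3596, v = y - alpha*grad = 2.4202
  prox(v) = soft_thresh(2.4202, 0.1372) = 2.2831
Iteration 2: beta = 0.3333, y = 2.2831 + 0.3333*(2.2831 - 2.2734) = 2.2863
  grad(y) = -1.2822, v = y - alpha*grad = 2.4248
  prox(v) = soft_thresh(2.4248, 0.1372) = 2.2876
f(x_2) = 3*2.2876^2 - 15*2.2876 + 1.27*|2.2876| = -15.7094


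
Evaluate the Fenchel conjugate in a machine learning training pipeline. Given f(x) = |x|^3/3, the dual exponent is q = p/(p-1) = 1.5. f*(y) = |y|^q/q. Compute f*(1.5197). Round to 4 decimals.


The conjugate exponent q satisfies 1/p + 1/q = 1.
p = 3, so q = 3/(3 - 1) = 1.5
|y|^q = 1.5197^1.5 = 1.8734
f*(1.5197) = 1.8734 / 1.5 = 1.249


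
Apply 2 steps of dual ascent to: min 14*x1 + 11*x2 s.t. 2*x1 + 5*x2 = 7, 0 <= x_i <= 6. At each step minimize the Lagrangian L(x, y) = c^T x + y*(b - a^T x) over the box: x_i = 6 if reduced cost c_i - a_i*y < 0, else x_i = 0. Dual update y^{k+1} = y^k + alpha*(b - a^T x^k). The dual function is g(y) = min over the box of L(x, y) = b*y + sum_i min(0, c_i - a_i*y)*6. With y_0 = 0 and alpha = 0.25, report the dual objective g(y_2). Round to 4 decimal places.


Dual ascent for LP: min 14*x1 + 11*x2, 2*x1 + 5*x2 = 7, 0 <= x_i <= 6
Step 1: y^k = 0.0, reduced costs: (14.0, 11.0)
  x^k = (0.0, 0.0), subgradient = b - a^T x = 7.0
  y^{k+1} = 0.0 + 0.25*7.0 = 1.75
Step 2: y^k = 1.75, reduced costs: (10.5, 2.25)
  x^k = (0.0, 0.0), subgradient = b - a^T x = 7.0
  y^{k+1} = 1.75 + 0.25*7.0 = 3.5
Dual objective at y_2 = 3.5: reduced costs (7.0, -6.5), box minimizer x = (0.0, 6.0)
g(y_2) = b*y + (c1 - a1*y)*x1 + (c2 - a2*y)*x2 = 7*3.5 + 7.0*0.0 + (-6.5)*6.0 = 24.5 + 0.0 - 39.0 = -14.5


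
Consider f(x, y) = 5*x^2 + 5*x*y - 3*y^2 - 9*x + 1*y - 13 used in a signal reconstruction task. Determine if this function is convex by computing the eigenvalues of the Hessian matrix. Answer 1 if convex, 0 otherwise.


The Hessian of f(x,y) = 5*x^2 + 5*x*y - 3*y^2 - 9*x + 1*y - 13 is:
H = [[10, 5], [5, -6]]
Trace = 10 - 6 = 4
Determinant = 10*-6 - (5)^2 = -85
Discriminant = (4)^2 - 4*-85 = 356.0
Eigenvalues: lambda_1 = -7.434, lambda_2 = 11.434
The function is not convex.

0


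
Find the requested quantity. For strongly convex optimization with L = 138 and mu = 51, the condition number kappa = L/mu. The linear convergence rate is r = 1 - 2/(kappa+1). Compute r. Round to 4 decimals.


Step 1: Compute the condition number.
kappa = L/mu = 138/51 = 2.7059
Step 2: Compute the convergence rate.
r = 1 - 2/(kappa + 1) = 1 - 2*mu/(L + mu) = (L - mu)/(L + mu) = 87/189 = 0.4603


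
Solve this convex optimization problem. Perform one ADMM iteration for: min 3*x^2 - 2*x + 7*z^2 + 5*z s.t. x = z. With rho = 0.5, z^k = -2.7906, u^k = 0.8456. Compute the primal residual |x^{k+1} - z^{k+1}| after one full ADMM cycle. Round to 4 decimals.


ADMM iteration with rho = 0.5, z^k = -2.7906, u^k = 0.8456
Step 1: x-update.
Minimize 3*x^2 - 2*x + (0.5/2)*(x + 2.7906 + 0.8456)^2
FOC: (2*3 + 0.5)*x = 2 + 0.5*(-2.7906 - 0.8456)
x^{k+1} = 0.028
Step 2: z-update.
Minimize 7*z^2 + 5*z + (0.5/2)*(0.028 - z + 0.8456)^2
FOC: (2*7 + 0.5)*z = -5 + 0.5*(0.028 + 0.8456)
z^{k+1} = -0.3147
Step 3: u-update.
u^{k+1} = 0.8456 + 0.028 + 0.3147 = 1.1883
Step 4: Primal residual = |0.028 + 0.3147| = 0.3427


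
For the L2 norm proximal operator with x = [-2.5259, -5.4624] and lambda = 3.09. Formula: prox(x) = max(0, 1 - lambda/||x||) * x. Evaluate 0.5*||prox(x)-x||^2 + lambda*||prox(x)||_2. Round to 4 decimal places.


Step 1: Compute ||x||.
||x|| = 6.0181
Step 2: Compute scaling factor.
scale = max(0, 1 - 3.09/6.0181) = 0.4866
Step 3: prox(x) = [-1.229, -2.6577]
||prox(x)|| = 2.9281
Step 4: Proximal objective.
0.5*||prox-x||^2 = 4.7741
lambda*||prox|| = 9.0478
Total = 13.822


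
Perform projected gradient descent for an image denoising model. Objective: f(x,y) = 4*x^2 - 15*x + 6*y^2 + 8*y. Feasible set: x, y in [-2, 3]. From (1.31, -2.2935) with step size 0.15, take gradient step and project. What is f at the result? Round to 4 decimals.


Step 1: Compute gradient at (1.31, -2.2935).
grad_x = 2*4*1.31 - 15 = -4.52
grad_y = 2*6*-2.2935 + 8 = -19.522
Step 2: Gradient step.
x_raw = 1.31 - 0.15*-4.52 = 1.988
y_raw = -2.2935 - 0.15*-19.522 = 0.6348
Step 3: Project onto [-2, 3].
x_proj = clip(1.988) = 1.988
y_proj = clip(0.6348) = 0.6348
Step 4: Evaluate f.
f(1.988, 0.6348) = -6.5152


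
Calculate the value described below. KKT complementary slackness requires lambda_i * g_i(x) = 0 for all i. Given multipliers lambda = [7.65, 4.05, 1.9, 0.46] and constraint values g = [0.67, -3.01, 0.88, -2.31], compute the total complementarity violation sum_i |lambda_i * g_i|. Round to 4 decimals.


KKT complementary slackness check:
lambda_1 * g_1 = 7.65 * 0.67 = 5.1255
lambda_2 * g_2 = 4.05 * -3.01 = -12.1905
lambda_3 * g_3 = 1.9 * 0.88 = 1.672
lambda_4 * g_4 = 0.46 * -2.31 = -1.0626
Total violation = 5.1255 + 12.1905 + 1.672 + 1.0626 = 20.0506


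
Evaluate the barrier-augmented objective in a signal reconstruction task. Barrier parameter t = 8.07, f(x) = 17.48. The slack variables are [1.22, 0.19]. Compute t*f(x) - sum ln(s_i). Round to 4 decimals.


Step 1: Compute log-barrier.
ln values: [0.1989, -1.6607]
phi = -(0.1989 - 1.6607) = 1.4619
Step 2: Compute augmented objective.
t*f(x) = 8.07*17.48 = 141.0636
Total = 141.0636 + 1.4619 = 142.5255


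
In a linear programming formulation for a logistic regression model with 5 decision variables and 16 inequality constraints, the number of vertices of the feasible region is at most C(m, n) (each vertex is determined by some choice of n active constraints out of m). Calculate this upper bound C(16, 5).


Each vertex corresponds to some choice of n active constraints out of m, so the number of vertices is at most C(m, n) = m! / (n!(m-n)!).
m = 16, n = 5
Numerator: 16 * 15 * 14 * 13 * 12
Denominator: 5! = 120
C(16, 5) = 4368


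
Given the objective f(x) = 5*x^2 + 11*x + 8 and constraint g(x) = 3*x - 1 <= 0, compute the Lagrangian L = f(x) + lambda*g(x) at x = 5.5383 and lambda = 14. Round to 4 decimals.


Step 1: Evaluate f(x).
f(5.5383) = 5*5.5383^2 + 11*5.5383 + 8 = 222.2851
Step 2: Evaluate g(x).
g(5.5383) = 3*5.5383 - 1 = 15.6149
Step 3: Compute Lagrangian.
L = 222.2851 + 14*15.6149 = 440.8937


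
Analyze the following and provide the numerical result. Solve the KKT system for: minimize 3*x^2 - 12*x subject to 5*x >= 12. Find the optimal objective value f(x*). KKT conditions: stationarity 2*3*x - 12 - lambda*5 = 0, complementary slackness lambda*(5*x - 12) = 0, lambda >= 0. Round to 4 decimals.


Step 1: Try lambda = 0 (constraint inactive).
x_unc = 12/(2*3) = 2.0
Check: 5*2.0 = 10.0 < 12 -- violated!
Step 2: Constraint must be active: 5*x = 12
x* = 12/5 = 2.4
lambda = (2*3*2.4 - 12)/5 = 0.48
Step 3: Compute optimal value.
f(x*) = 3*2.4^2 - 12*2.4 = -11.52


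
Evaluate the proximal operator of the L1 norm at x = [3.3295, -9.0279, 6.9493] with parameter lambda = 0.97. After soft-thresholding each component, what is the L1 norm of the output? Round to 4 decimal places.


Soft-thresholding with lambda = 0.97:
prox(3.3295) = sign(3.3295)*max(|3.3295| - 0.97, 0) = 2.3595
prox(-9.0279) = sign(-9.0279)*max(|-9.0279| - 0.97, 0) = -8.0579
prox(6.9493) = sign(6.9493)*max(|6.9493| - 0.97, 0) = 5.9793
prox(x) = [2.3595, -8.0579, 5.9793]
||prox(x)||_1 = 2.3595 + 8.0579 + 5.9793 = 16.3967


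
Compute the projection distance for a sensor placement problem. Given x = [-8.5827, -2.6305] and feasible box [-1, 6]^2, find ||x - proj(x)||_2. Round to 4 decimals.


Project each component onto [-1, 6].
clip(-8.5827) = -1.0, clip(-2.6305) = -1.0
Projection = [-1.0, -1.0]
Squared diffs: [57.4973, 2.6585]
Distance = sqrt(60.1558) = 7.756


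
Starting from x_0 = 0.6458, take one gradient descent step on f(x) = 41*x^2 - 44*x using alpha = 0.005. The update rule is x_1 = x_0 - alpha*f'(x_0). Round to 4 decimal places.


We compute the gradient at x_0 and apply the update.
f'(x) = 82*x - 44
f'(0.6458) = 82*0.6458 - 44 = 8.9556
x_1 = 0.6458 - 0.005*8.9556 = 0.601


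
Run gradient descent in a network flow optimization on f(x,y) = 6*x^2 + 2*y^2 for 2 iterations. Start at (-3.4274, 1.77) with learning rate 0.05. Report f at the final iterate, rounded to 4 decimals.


Gradient descent on f(x,y) = 6*x^2 + 2*y^2.
Starting point: (-3.4274, 1.77), alpha = 0.05
Step 1: grad_x = 2*6*-3.4274 = -41.1288, grad_y = 2*2*1.77 = 7.08
  x_1 = -3.4274 - 0.05*-41.1288 = -1.371
  y_1 = 1.77 - 0.05*7.08 = 1.416
Step 2: grad_x = 2*6*-1.371 = -16.4515, grad_y = 2*2*1.416 = 5.664
  x_2 = -1.371 - 0.05*-16.4515 = -0.5484
  y_2 = 1.416 - 0.05*5.664 = 1.1328
f(-0.5484, 1.1328) = 6*(-0.5484)^2 + 2*1.1328^2 = 4.3708


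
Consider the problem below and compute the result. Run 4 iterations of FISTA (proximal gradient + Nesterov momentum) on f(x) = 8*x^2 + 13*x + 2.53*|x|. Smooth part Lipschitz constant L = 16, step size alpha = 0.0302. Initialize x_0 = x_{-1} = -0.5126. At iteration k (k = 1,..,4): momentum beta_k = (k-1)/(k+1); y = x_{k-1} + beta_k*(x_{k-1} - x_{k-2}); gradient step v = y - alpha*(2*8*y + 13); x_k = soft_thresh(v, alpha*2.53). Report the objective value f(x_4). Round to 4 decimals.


FISTA on f(x) = 8*x^2 + 13*x + 2.53*|x|
L = 16, alpha = 0.0302
Iteration 1: beta = 0.0, y = -0.5126 + 0.0*(-0.5126 + 0.5126) = -0.5126
  grad(y) = 4.7984, v = y - alpha*grad = -0.6575
  prox(v) = soft_thresh(-0.6575, 0.0764) = -0.5811
Iteration 2: beta = 0.3333, y = -0.5811 + 0.3333*(-0.5811 + 0.5126) = -0.6039
  grad(y) = 3.3369, v = y - alpha*grad = -0.7047
  prox(v) = soft_thresh(-0.7047, 0.0764) = -0.6283
Iteration 3: beta = 0.5, y = -0.6283 + 0.5*(-0.6283 + 0.5811) = -0.6519
  grad(y) = 2.5694, v = y - alpha*grad = -0.7295
  prox(v) = soft_thresh(-0.7295, 0.0764) = -0.6531
Iteration 4: beta = 0.6, y = -0.6531 + 0.6*(-0.6531 + 0.6283) = -0.668
  grad(y) = 2.3124, v = y - alpha*grad = -0.7378
  prox(v) = soft_thresh(-0.7378, 0.0764) = -0.6614
f(x_4) = 8*(-0.6614)^2 + 13*(-0.6614) + 2.53*|-0.6614| = -3.4253


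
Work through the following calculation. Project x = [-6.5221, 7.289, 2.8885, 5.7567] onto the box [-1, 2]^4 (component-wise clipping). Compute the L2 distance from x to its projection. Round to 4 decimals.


Project each component onto [-1, 2].
clip(-6.5221) = -1.0, clip(7.289) = 2.0, clip(2.8885) = 2.0, clip(5.7567) = 2.0
Projection = [-1.0, 2.0, 2.0, 2.0]
Squared diffs: [30.4936, 27.9735, 0.7894, 14.1128]
Distance = sqrt(73.3693) = 8.5656


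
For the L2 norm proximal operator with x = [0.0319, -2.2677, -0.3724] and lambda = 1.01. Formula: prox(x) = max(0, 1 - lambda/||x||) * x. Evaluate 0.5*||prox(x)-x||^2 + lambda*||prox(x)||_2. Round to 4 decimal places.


Step 1: Compute ||x||.
||x|| = 2.2983
Step 2: Compute scaling factor.
scale = max(0, 1 - 1.01/2.2983) = 0.5605
Step 3: prox(x) = [0.0179, -1.2711, -0.2087]
||prox(x)|| = 1.2883
Step 4: Proximal objective.
0.5*||prox-x||^2 = 0.5101
lambda*||prox|| = 1.3012
Total = 1.8112


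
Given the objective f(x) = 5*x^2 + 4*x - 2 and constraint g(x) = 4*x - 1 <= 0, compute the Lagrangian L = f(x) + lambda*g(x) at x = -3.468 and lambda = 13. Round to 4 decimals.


Step 1: Evaluate f(x).
f(-3.468) = 5*(-3.468)^2 + 4*(-3.468) - 2 = 44.2631
Step 2: Evaluate g(x).
g(-3.468) = 4*-3.468 - 1 = -14.872
Step 3: Compute Lagrangian.
L = 44.2631 + 13*-14.872 = -149.0729


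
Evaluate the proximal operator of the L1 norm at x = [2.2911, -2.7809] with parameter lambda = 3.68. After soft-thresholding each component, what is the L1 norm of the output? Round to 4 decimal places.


Soft-thresholding with lambda = 3.68:
prox(2.2911) = sign(2.2911)*max(|2.2911| - 3.68, 0) = 0.0
prox(-2.7809) = sign(-2.7809)*max(|-2.7809| - 3.68, 0) = 0.0
prox(x) = [0.0, 0.0]
||prox(x)||_1 = 0.0 + 0.0 = 0.0


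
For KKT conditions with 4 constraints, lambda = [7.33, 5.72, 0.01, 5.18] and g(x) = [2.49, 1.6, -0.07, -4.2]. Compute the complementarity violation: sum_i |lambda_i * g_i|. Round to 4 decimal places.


KKT complementary slackness check:
lambda_1 * g_1 = 7.33 * 2.49 = 18.2517
lambda_2 * g_2 = 5.72 * 1.6 = 9.152
lambda_3 * g_3 = 0.01 * -0.07 = -0.0007
lambda_4 * g_4 = 5.18 * -4.2 = -21.756
Total violation = 18.2517 + 9.152 + 0.0007 + 21.756 = 49.1604


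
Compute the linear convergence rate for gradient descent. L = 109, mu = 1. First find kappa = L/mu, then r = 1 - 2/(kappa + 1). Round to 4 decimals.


Step 1: Compute the condition number.
kappa = L/mu = 109/1 = 109.0
Step 2: Compute the convergence rate.
r = 1 - 2/(kappa + 1) = 1 - 2*mu/(L + mu) = (L - mu)/(L + mu) = 108/110 = 0.9818


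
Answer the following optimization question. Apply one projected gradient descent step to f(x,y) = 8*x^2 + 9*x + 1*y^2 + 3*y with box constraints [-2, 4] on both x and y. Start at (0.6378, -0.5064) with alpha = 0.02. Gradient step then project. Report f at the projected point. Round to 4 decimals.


Step 1: Compute gradient at (0.6378, -0.5064).
grad_x = 2*8*0.6378 + 9 = 19.2048
grad_y = 2*1*-0.5064 + 3 = 1.9872
Step 2: Gradient step.
x_raw = 0.6378 - 0.02*19.2048 = 0.2537
y_raw = -0.5064 - 0.02*1.9872 = -0.5461
Step 3: Project onto [-2, 4].
x_proj = clip(0.2537) = 0.2537
y_proj = clip(-0.5461) = -0.5461
Step 4: Evaluate f.
f(0.2537, -0.5461) = 1.4581


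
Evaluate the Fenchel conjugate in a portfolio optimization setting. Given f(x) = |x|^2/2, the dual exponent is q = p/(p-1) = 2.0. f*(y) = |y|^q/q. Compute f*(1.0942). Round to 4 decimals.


The conjugate exponent q satisfies 1/p + 1/q = 1.
p = 2, so q = 2/(2 - 1) = 2.0
|y|^q = 1.0942^2.0 = 1.1973
f*(1.0942) = 1.1973 / 2.0 = 0.5986


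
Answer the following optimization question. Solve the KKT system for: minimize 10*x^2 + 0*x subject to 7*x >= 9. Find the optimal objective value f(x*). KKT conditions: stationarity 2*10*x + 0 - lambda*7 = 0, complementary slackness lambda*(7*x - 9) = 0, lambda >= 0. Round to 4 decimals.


Step 1: Try lambda = 0 (constraint inactive).
x_unc = 0/(2*10) = 0.0
Check: 7*0.0 = 0.0 < 9 -- violated!
Step 2: Constraint must be active: 7*x = 9
x* = 9/7 = 1.2857 (rounded; the exact value 9/7 is used below)
lambda = (2*10*(9/7) + 0)/7 = 3.6735
Step 3: Compute optimal value.
f(x*) = 10*(9/7)^2 + 0*(9/7) = 16.5306


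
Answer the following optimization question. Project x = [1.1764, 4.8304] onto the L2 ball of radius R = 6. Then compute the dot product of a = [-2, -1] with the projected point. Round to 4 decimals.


Step 1: Compute ||x|| (intermediates to 6 decimals).
||x|| = sqrt(1.1764^2 + 4.8304^2) = 4.971587
Step 2: Project.
Since ||x|| <= R, proj = x (no scaling needed).
proj(x) = [1.1764, 4.8304]
Step 3: Dot product.
a^T * proj(x) = -2*1.1764 - 1*4.8304 = -7.1832


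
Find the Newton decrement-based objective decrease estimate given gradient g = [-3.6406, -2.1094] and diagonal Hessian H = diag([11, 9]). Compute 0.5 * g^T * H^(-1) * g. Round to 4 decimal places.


Step 1: H is diagonal, so H^(-1) * g = [-0.331, -0.2344].
Step 2: g^T H^(-1) g = sum_i g_i^2 / H_ii
  = (-3.6406)^2/11 + (-2.1094)^2/9
  = 1.2049 + 0.4944 = 1.6993
Step 3: Objective decrease = 0.5 * g^T H^(-1) g = 0.8497


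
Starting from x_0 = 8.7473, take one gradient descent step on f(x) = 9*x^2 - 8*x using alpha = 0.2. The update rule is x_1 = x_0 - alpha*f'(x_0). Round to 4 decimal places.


We compute the gradient at x_0 and apply the update.
f'(x) = 18*x - 8
f'(8.7473) = 18*8.7473 - 8 = 149.4514
x_1 = 8.7473 - 0.2*149.4514 = -21.143


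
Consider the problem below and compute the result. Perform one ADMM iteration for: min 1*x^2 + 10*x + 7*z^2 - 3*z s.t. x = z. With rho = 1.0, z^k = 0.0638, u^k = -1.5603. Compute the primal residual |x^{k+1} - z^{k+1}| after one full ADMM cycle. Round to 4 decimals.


ADMM iteration with rho = 1.0, z^k = 0.0638, u^k = -1.5603
Step 1: x-update.
Minimize 1*x^2 + 10*x + (1.0/2)*(x - 0.0638 - 1.5603)^2
FOC: (2*1 + 1.0)*x = -10 + 1.0*(0.0638 + 1.5603)
x^{k+1} = -2.792
Step 2: z-update.
Minimize 7*z^2 - 3*z + (1.0/2)*(-2.792 - z - 1.5603)^2
FOC: (2*7 + 1.0)*z = 3 + 1.0*(-2.792 - 1.5603)
z^{k+1} = -0.0902
Step 3: u-update.
u^{k+1} = -1.5603 - 2.792 + 0.0902 = -4.2621
Step 4: Primal residual = |-2.792 + 0.0902| = 2.7018


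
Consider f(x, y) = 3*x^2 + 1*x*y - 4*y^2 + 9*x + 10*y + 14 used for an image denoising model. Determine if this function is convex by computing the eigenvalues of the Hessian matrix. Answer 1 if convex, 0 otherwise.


The Hessian of f(x,y) = 3*x^2 + 1*x*y - 4*y^2 + 9*x + 10*y + 14 is:
H = [[6, 1], [1, -8]]
Trace = 6 - 8 = -2
Determinant = 6*-8 - (1)^2 = -49
Discriminant = (-2)^2 - 4*-49 = 200.0
Eigenvalues: lambda_1 = -8.0711, lambda_2 = 6.0711
The function is not convex.

0


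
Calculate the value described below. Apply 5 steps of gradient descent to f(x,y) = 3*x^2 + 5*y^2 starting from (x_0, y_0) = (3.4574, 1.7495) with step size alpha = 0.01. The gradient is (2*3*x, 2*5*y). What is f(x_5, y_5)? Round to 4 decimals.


Gradient descent on f(x,y) = 3*x^2 + 5*y^2.
Starting point: (3.4574, 1.7495), alpha = 0.01
Step 1: grad_x = 2*3*3.4574 = 20.7444, grad_y = 2*5*1.7495 = 17.495
  x_1 = 3.4574 - 0.01*20.7444 = 3.25
  y_1 = 1.7495 - 0.01*17.495 = 1.5746
Step 2: grad_x = 2*3*3.25 = 19.4997, grad_y = 2*5*1.5746 = 15.7455
  x_2 = 3.25 - 0.01*19.4997 = 3.055
  y_2 = 1.5746 - 0.01*15.7455 = 1.4171
Step 3: grad_x = 2*3*3.055 = 18.3298, grad_y = 2*5*1.4171 = 14.171
  x_3 = 3.055 - 0.01*18.3298 = 2.8717
  y_3 = 1.4171 - 0.01*14.171 = 1.2754
Step 4: grad_x = 2*3*2.8717 = 17.23, grad_y = 2*5*1.2754 = 12.7539
  x_4 = 2.8717 - 0.01*17.23 = 2.6994
  y_4 = 1.2754 - 0.01*12.7539 = 1.1478
Step 5: grad_x = 2*3*2.6994 = 16.1962, grad_y = 2*5*1.1478 = 11.4785
  x_5 = 2.6994 - 0.01*16.1962 = 2.5374
  y_5 = 1.1478 - 0.01*11.4785 = 1.0331
f(2.5374, 1.0331) = 3*2.5374^2 + 5*1.0331^2 = 24.6513


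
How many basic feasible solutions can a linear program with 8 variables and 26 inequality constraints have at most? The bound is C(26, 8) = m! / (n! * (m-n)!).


Each vertex corresponds to some choice of n active constraints out of m, so the number of vertices is at most C(m, n) = m! / (n!(m-n)!).
m = 26, n = 8
Numerator: 26 * 25 * 24 * 23 * 22 * 21 * 20 * 19
Denominator: 8! = 40320
C(26, 8) = 1562275


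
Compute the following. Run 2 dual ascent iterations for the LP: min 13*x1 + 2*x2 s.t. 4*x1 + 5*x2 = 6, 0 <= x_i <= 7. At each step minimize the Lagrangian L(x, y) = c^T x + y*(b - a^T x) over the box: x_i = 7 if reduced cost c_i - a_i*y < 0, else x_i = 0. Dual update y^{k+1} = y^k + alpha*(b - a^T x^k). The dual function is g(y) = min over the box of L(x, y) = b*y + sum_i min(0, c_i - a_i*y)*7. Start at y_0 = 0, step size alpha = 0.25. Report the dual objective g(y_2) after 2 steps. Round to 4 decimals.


Dual ascent for LP: min 13*x1 + 2*x2, 4*x1 + 5*x2 = 6, 0 <= x_i <= 7
Step 1: y^k = 0.0, reduced costs: (13.0, 2.0)
  x^k = (0.0, 0.0), subgradient = b - a^T x = 6.0
  y^{k+1} = 0.0 + 0.25*6.0 = 1.5
Step 2: y^k = 1.5, reduced costs: (7.0, -5.5)
  x^k = (0.0, 7.0), subgradient = b - a^T x = -29.0
  y^{k+1} = 1.5 + 0.25*-29.0 = -5.75
Dual objective at y_2 = -5.75: reduced costs (36.0, 30.75), box minimizer x = (0.0, 0.0)
g(y_2) = b*y + (c1 - a1*y)*x1 + (c2 - a2*y)*x2 = 6*(-5.75) + 36.0*0.0 + 30.75*0.0 = -34.5 + 0.0 + 0.0 = -34.5


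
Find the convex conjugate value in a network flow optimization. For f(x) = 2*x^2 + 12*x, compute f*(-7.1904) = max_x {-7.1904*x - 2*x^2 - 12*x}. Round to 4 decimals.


f*(y) = sup_x {y*x - a*x^2 - b*x} = sup_x {(y-b)*x - a*x^2}
FOC: (y - b) - 2a*x = 0 => x* = (y - b)/(2a)
x* = (-7.1904 - 12)/(2*2) = -4.7976
f*(-7.1904) = (y-b)^2/(4a) = (-7.1904 - 12)^2/(4*2)
= 368.2715/8 = 46.0339


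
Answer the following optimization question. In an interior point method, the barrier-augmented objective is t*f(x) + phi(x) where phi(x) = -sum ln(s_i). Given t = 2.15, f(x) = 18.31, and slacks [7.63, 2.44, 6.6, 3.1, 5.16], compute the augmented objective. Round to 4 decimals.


Step 1: Compute log-barrier.
ln values: [2.0321, 0.892, 1.8871, 1.1314, 1.6409]
phi = -(2.0321 + 0.892 + 1.8871 + 1.1314 + 1.6409) = -7.5835
Step 2: Compute augmented objective.
t*f(x) = 2.15*18.31 = 39.3665
Total = 39.3665 - 7.5835 = 31.783


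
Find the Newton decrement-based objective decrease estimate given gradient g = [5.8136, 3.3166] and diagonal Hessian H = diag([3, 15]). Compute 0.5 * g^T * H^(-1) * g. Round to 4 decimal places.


Step 1: H is diagonal, so H^(-1) * g = [1.9379, 0.2211].
Step 2: g^T H^(-1) g = sum_i g_i^2 / H_ii
  = (5.8136)^2/3 + (3.3166)^2/15
  = 11.266 + 0.7333 = 11.9993
Step 3: Objective decrease = 0.5 * g^T H^(-1) g = 5.9997


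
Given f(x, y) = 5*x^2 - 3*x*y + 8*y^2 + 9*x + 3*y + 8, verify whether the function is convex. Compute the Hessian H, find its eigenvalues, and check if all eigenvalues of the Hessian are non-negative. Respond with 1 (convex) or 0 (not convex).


The Hessian of f(x,y) = 5*x^2 - 3*x*y + 8*y^2 + 9*x + 3*y + 8 is:
H = [[10, -3], [-3, 16]]
Trace = 10 + 16 = 26
Determinant = 10*16 - (-3)^2 = 151
Discriminant = (26)^2 - 4*151 = 72.0
Eigenvalues: lambda_1 = 8.7574, lambda_2 = 17.2426
The function is convex.

1


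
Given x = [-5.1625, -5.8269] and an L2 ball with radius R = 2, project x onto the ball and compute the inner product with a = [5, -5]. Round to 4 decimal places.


Step 1: Compute ||x|| (intermediates to 6 decimals).
||x|| = sqrt((-5.1625)^2 + (-5.8269)^2) = 7.784868
Step 2: Project.
Since ||x|| > R, scale = R/||x|| = 2/7.784868 = 0.256909, proj(x) = scale * x
proj(x) = [-1.326293, -1.496983]
Step 3: Dot product.
a^T * proj(x) = 5*(-1.326293) - 5*(-1.496983) = 0.8535


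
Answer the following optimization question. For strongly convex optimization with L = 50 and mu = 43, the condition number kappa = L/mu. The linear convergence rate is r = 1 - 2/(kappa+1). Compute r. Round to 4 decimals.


Step 1: Compute the condition number.
kappa = L/mu = 50/43 = 1.1628
Step 2: Compute the convergence rate.
r = 1 - 2/(kappa + 1) = 1 - 2*mu/(L + mu) = (L - mu)/(L + mu) = 7/93 = 0.0753


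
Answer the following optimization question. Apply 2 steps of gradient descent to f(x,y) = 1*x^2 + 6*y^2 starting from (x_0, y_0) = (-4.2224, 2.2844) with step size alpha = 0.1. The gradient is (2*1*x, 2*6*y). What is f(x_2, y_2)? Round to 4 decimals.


Gradient descent on f(x,y) = 1*x^2 + 6*y^2.
Starting point: (-4.2224, 2.2844), alpha = 0.1
Step 1: grad_x = 2*1*-4.2224 = -8.4448, grad_y = 2*6*2.2844 = 27.4128
  x_1 = -4.2224 - 0.1*-8.4448 = -3.3779
  y_1 = 2.2844 - 0.1*27.4128 = -0.4569
Step 2: grad_x = 2*1*-3.3779 = -6.7558, grad_y = 2*6*-0.4569 = -5.4826
  x_2 = -3.3779 - 0.1*-6.7558 = -2.7023
  y_2 = -0.4569 - 0.1*-5.4826 = 0.0914
f(-2.7023, 0.0914) = 1*(-2.7023)^2 + 6*0.0914^2 = 7.3527


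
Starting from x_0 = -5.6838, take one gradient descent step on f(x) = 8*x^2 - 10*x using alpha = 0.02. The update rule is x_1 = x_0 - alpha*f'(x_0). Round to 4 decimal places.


We compute the gradient at x_0 and apply the update.
f'(x) = 16*x - 10
f'(-5.6838) = 16*-5.6838 - 10 = -100.9408
x_1 = -5.6838 - 0.02*-100.9408 = -3.665


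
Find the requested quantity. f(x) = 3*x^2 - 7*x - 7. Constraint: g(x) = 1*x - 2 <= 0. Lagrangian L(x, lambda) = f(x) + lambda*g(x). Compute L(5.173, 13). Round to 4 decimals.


Step 1: Evaluate f(x).
f(5.173) = 3*5.173^2 - 7*5.173 - 7 = 37.0688
Step 2: Evaluate g(x).
g(5.173) = 1*5.173 - 2 = 3.173
Step 3: Compute Lagrangian.
L = 37.0688 + 13*3.173 = 78.3178


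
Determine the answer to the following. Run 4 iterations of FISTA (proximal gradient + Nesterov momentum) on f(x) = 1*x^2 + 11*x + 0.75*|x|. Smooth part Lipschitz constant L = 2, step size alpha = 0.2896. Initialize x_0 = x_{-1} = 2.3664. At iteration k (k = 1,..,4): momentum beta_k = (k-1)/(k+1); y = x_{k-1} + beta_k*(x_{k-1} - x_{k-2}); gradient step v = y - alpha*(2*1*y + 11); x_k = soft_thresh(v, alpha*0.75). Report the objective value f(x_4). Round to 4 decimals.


FISTA on f(x) = 1*x^2 + 11*x + 0.75*|x|
L = 2, alpha = 0.2896
Iteration 1: beta = 0.0, y = 2.3664 + 0.0*(2.3664 - 2.3664) = 2.3664
  grad(y) = 15.7328, v = y - alpha*grad = -2.1898
  prox(v) = soft_thresh(-2.1898, 0.2172) = -1.9726
Iteration 2: beta = 0.3333, y = -1.9726 + 0.3333*(-1.9726 - 2.3664) = -3.419
  grad(y) = 4.1621, v = y - alpha*grad = -4.6243
  prox(v) = soft_thresh(-4.6243, 0.2172) = -4.4071
Iteration 3: beta = 0.5, y = -4.4071 + 0.5*(-4.4071 + 1.9726) = -5.6243
  grad(y) = -0.2487, v = y - alpha*grad = -5.5523
  prox(v) = soft_thresh(-5.5523, 0.2172) = -5.3351
Iteration 4: beta = 0.6, y = -5.3351 + 0.6*(-5.3351 + 4.4071) = -5.8919
  grad(y) = -0.7839, v = y - alpha*grad = -5.6649
  prox(v) = soft_thresh(-5.6649, 0.2172) = -5.4477
f(x_4) = 1*(-5.4477)^2 + 11*(-5.4477) + 0.75*|-5.4477| = -26.1615


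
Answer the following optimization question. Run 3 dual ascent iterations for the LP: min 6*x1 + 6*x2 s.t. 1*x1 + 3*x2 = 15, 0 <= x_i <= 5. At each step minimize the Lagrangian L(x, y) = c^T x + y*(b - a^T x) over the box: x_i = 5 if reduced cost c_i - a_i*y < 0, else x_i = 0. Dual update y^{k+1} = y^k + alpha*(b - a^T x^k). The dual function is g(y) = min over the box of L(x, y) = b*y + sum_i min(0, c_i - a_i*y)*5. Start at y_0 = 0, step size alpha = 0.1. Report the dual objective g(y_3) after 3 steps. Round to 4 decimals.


Dual ascent for LP: min 6*x1 + 6*x2, 1*x1 + 3*x2 = 15, 0 <= x_i <= 5
Step 1: y^k = 0.0, reduced costs: (6.0, 6.0)
  x^k = (0.0, 0.0), subgradient = b - a^T x = 15.0
  y^{k+1} = 0.0 + 0.1*15.0 = 1.5
Step 2: y^k = 1.5, reduced costs: (4.5, 1.5)
  x^k = (0.0, 0.0), subgradient = b - a^T x = 15.0
  y^{k+1} = 1.5 + 0.1*15.0 = 3.0
Step 3: y^k = 3.0, reduced costs: (3.0, -3.0)
  x^k = (0.0, 5.0), subgradient = b - a^T x = 0.0
  y^{k+1} = 3.0 + 0.1*0.0 = 3.0
Dual objective at y_3 = 3.0: reduced costs (3.0, -3.0), box minimizer x = (0.0, 5.0)
g(y_3) = b*y + (c1 - a1*y)*x1 + (c2 - a2*y)*x2 = 15*3.0 + 3.0*0.0 + (-3.0)*5.0 = 45.0 + 0.0 - 15.0 = 30.0


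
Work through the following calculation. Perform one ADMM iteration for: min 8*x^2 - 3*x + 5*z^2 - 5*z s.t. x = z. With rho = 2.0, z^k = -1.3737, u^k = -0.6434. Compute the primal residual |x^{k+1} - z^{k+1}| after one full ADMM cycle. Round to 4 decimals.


ADMM iteration with rho = 2.0, z^k = -1.3737, u^k = -0.6434
Step 1: x-update.
Minimize 8*x^2 - 3*x + (2.0/2)*(x + 1.3737 - 0.6434)^2
FOC: (2*8 + 2.0)*x = 3 + 2.0*(-1.3737 + 0.6434)
x^{k+1} = 0.0855
Step 2: z-update.
Minimize 5*z^2 - 5*z + (2.0/2)*(0.0855 - z - 0.6434)^2
FOC: (2*5 + 2.0)*z = 5 + 2.0*(0.0855 - 0.6434)
z^{k+1} = 0.3237
Step 3: u-update.
u^{k+1} = -0.6434 + 0.0855 - 0.3237 = -0.8816
Step 4: Primal residual = |0.0855 - 0.3237| = 0.2382


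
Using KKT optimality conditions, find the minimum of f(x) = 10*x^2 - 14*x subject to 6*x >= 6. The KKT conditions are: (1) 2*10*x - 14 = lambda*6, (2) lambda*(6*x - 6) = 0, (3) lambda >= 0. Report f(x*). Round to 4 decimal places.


Step 1: Try lambda = 0 (constraint inactive).
x_unc = 14/(2*10) = 0.7
Check: 6*0.7 = 4.2 < 6 -- violated!
Step 2: Constraint must be active: 6*x = 6
x* = 6/6 = 1.0
lambda = (2*10*1.0 - 14)/6 = 1.0
Step 3: Compute optimal value.
f(x*) = 10*1.0^2 - 14*1.0 = -4.0


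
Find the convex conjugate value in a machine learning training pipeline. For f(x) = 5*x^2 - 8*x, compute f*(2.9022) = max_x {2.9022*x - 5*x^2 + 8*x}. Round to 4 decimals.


f*(y) = sup_x {y*x - a*x^2 - b*x} = sup_x {(y-b)*x - a*x^2}
FOC: (y - b) - 2a*x = 0 => x* = (y - b)/(2a)
x* = (2.9022 + 8)/(2*5) = 1.0902
f*(2.9022) = (y-b)^2/(4a) = (2.9022 + 8)^2/(4*5)
= 118.858/20 = 5.9429


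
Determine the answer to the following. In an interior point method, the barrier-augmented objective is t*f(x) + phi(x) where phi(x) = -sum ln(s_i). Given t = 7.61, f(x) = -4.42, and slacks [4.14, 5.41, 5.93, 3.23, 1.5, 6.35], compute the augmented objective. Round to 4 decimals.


Step 1: Compute log-barrier.
ln values: [1.4207, 1.6882, 1.78, 1.1725, 0.4055, 1.8485]
phi = -(1.4207 + 1.6882 + 1.78 + 1.1725 + 0.4055 + 1.8485) = -8.3154
Step 2: Compute augmented objective.
t*f(x) = 7.61*-4.42 = -33.6362
Total = -33.6362 - 8.3154 = -41.9516


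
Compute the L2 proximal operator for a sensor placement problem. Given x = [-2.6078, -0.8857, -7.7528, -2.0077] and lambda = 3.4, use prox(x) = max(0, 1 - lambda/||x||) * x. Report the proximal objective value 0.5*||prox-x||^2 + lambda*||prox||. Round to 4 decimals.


Step 1: Compute ||x||.
||x|| = 8.4689
Step 2: Compute scaling factor.
scale = max(0, 1 - 3.4/8.4689) = 0.5985
Step 3: prox(x) = [-1.5608, -0.5301, -4.6403, -1.2017]
||prox(x)|| = 5.0689
Step 4: Proximal objective.
0.5*||prox-x||^2 = 5.78
lambda*||prox|| = 17.2343
Total = 23.0142


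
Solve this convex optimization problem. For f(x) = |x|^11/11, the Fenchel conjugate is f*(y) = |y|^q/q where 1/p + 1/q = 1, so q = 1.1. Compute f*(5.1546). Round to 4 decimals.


The conjugate exponent q satisfies 1/p + 1/q = 1.
p = 11, so q = 11/(11 - 1) = 1.1
|y|^q = 5.1546^1.1 = 6.0732
f*(5.1546) = 6.0732 / 1.1 = 5.5211


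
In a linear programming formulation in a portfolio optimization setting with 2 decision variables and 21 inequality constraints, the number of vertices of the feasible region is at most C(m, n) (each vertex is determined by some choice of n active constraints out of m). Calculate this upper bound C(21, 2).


Each vertex corresponds to some choice of n active constraints out of m, so the number of vertices is at most C(m, n) = m! / (n!(m-n)!).
m = 21, n = 2
Numerator: 21 * 20
Denominator: 2! = 2
C(21, 2) = 210


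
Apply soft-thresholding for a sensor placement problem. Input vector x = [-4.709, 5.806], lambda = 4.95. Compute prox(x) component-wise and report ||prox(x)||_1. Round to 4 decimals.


Soft-thresholding with lambda = 4.95:
prox(-4.709) = sign(-4.709)*max(|-4.709| - 4.95, 0) = 0.0
prox(5.806) = sign(5.806)*max(|5.806| - 4.95, 0) = 0.856
prox(x) = [0.0, 0.856]
||prox(x)||_1 = 0.0 + 0.856 = 0.856


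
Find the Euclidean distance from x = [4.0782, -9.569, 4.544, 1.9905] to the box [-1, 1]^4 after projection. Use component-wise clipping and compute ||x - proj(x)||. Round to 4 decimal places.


Project each component onto [-1, 1].
clip(4.0782) = 1.0, clip(-9.569) = -1.0, clip(4.544) = 1.0, clip(1.9905) = 1.0
Projection = [1.0, -1.0, 1.0, 1.0]
Squared diffs: [9.4753, 73.4278, 12.5599, 0.9811]
Distance = sqrt(96.4441) = 9.8206


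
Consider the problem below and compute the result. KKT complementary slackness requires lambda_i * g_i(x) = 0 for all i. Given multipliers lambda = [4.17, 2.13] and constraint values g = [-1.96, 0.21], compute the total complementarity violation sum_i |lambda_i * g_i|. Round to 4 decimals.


KKT complementary slackness check:
lambda_1 * g_1 = 4.17 * -1.96 = -8.1732
lambda_2 * g_2 = 2.13 * 0.21 = 0.4473
Total violation = 8.1732 + 0.4473 = 8.6205


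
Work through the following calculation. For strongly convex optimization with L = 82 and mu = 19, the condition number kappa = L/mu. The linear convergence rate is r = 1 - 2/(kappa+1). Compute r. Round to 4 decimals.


Step 1: Compute the condition number.
kappa = L/mu = 82/19 = 4.3158
Step 2: Compute the convergence rate.
r = 1 - 2/(kappa + 1) = 1 - 2*mu/(L + mu) = (L - mu)/(L + mu) = 63/101 = 0.6238


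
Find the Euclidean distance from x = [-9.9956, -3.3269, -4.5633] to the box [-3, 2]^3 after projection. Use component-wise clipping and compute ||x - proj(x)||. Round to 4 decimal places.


Project each component onto [-3, 2].
clip(-9.9956) = -3.0, clip(-3.3269) = -3.0, clip(-4.5633) = -3.0
Projection = [-3.0, -3.0, -3.0]
Squared diffs: [48.9384, 0.1069, 2.4439]
Distance = sqrt(51.4892) = 7.1756


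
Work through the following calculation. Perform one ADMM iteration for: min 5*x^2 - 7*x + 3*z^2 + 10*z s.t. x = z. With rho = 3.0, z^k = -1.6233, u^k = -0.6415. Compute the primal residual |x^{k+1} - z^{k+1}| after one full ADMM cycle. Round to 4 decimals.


ADMM iteration with rho = 3.0, z^k = -1.6233, u^k = -0.6415
Step 1: x-update.
Minimize 5*x^2 - 7*x + (3.0/2)*(x + 1.6233 - 0.6415)^2
FOC: (2*5 + 3.0)*x = 7 + 3.0*(-1.6233 + 0.6415)
x^{k+1} = 0.3119
Step 2: z-update.
Minimize 3*z^2 + 10*z + (3.0/2)*(0.3119 - z - 0.6415)^2
FOC: (2*3 + 3.0)*z = -10 + 3.0*(0.3119 - 0.6415)
z^{k+1} = -1.221
Step 3: u-update.
u^{k+1} = -0.6415 + 0.3119 + 1.221 = 0.8914
Step 4: Primal residual = |0.3119 + 1.221| = 1.5329


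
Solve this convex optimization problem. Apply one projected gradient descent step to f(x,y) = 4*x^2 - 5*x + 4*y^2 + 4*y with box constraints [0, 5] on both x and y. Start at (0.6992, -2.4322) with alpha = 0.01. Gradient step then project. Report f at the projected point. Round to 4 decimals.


Step 1: Compute gradient at (0.6992, -2.4322).
grad_x = 2*4*0.6992 - 5 = 0.5936
grad_y = 2*4*-2.4322 + 4 = -15.4576
Step 2: Gradient step.
x_raw = 0.6992 - 0.01*0.5936 = 0.6933
y_raw = -2.4322 - 0.01*-15.4576 = -2.2776
Step 3: Project onto [0, 5].
x_proj = clip(0.6933) = 0.6933
y_proj = clip(-2.2776) = 0.0
Step 4: Evaluate f.
f(0.6933, 0.0) = -1.5439


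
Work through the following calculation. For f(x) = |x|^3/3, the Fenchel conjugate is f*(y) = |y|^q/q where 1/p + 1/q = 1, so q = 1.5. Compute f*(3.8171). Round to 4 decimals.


The conjugate exponent q satisfies 1/p + 1/q = 1.
p = 3, so q = 3/(3 - 1) = 1.5
|y|^q = 3.8171^1.5 = 7.4576
f*(3.8171) = 7.4576 / 1.5 = 4.9717


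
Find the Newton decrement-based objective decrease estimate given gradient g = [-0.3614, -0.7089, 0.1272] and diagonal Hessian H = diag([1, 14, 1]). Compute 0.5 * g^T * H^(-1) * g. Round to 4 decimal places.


Step 1: H is diagonal, so H^(-1) * g = [-0.3614, -0.0506, 0.1272].
Step 2: g^T H^(-1) g = sum_i g_i^2 / H_ii
  = (-0.3614)^2/1 + (-0.7089)^2/14 + (0.1272)^2/1
  = 0.1306 + 0.0359 + 0.0162 = 0.1827
Step 3: Objective decrease = 0.5 * g^T H^(-1) g = 0.0913


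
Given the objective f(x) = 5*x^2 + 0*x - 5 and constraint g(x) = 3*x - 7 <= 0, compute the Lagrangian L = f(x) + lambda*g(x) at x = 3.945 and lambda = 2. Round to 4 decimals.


Step 1: Evaluate f(x).
f(3.945) = 5*3.945^2 + 0*3.945 - 5 = 72.8151
Step 2: Evaluate g(x).
g(3.945) = 3*3.945 - 7 = 4.835
Step 3: Compute Lagrangian.
L = 72.8151 + 2*4.835 = 82.4851
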